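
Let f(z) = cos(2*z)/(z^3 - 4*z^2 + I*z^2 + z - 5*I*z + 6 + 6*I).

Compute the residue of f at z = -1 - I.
Write f(z) = P(z)/Q(z) with P(z) = cos(2*z) and Q(z) = z^3 - 4*z^2 + I*z^2 + z - 5*I*z + 6 + 6*I.
The denominator factors as Q(z) = (z - 3)*(z - 2)*(z + 1 + I), so z = -1 - I is a simple zero of Q and P is analytic there; z = -1 - I is therefore a simple pole and
  Res(f, z₀) = P(z₀)/Q'(z₀).

Q'(z) = 3*z^2 - 8*z + 2*I*z + 1 - 5*I, so Q'(-1 - I) = 11 + 7*I.
P(-1 - I) = cos(2 + 2*I).

Res(f, -1 - I) = (cos(2 + 2*I))/(11 + 7*I) = (11/170 - 7*I/170)*cos(2 + 2*I)

Final answer: (11/170 - 7*I/170)*cos(2 + 2*I)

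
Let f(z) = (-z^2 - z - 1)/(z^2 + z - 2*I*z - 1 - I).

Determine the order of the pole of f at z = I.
1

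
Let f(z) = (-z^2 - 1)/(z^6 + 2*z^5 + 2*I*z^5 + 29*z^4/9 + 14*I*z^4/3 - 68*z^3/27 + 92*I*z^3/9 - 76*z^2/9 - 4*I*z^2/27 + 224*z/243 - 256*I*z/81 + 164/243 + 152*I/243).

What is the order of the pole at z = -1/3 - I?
Factor the denominator:
  z^6 + 2*z^5 + 2*I*z^5 + 29*z^4/9 + 14*I*z^4/3 - 68*z^3/27 + 92*I*z^3/9 - 76*z^2/9 - 4*I*z^2/27 + 224*z/243 - 256*I*z/81 + 164/243 + 152*I/243 = (z + 1/3 + I)^4*(z + 1 - 2*I)*(z - 1/3)

The numerator P(z) = -z^2 - 1 has P(-1/3 - I) = -1/9 - 2*I/3 ≠ 0, so no factor of (z + 1/3 + I) cancels.
Near z = -1/3 - I we can therefore write f(z) = g(z)/(z + 1/3 + I)^4 with g analytic at -1/3 - I and g(-1/3 - I) ≠ 0 (g is the numerator divided by the remaining denominator factors).

Hence z = -1/3 - I is a pole of order 4.

Final answer: 4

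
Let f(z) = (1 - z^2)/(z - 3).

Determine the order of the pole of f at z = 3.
1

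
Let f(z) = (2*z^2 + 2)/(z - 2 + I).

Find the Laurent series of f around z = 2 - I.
Put w = z - (2 - I), i.e. z = w + 2 - I. The denominator is w, so it suffices to rewrite the numerator in powers of w.

P(z) = 2*z^2 + 2
P(w + 2 - I) = 8 - 8*I + (8 - 4*I)*w + 2*w^2

Dividing each term by w:
  f = (8 - 8*I)/w + 8 - 4*I + 2*w

Substituting back w = z - 2 + I:
  f(z) = (8 - 8*I)/(z - 2 + I) + 8 - 4*I + 2*(z - 2 + I)

The series is finite because the numerator is a polynomial; the negative powers form the principal part, and the coefficient of 1/(z - 2 + I) gives Res(f, 2 - I) = 8 - 8*I.

Final answer: (8 - 8*I)/(z - 2 + I) + 8 - 4*I + 2*(z - 2 + I)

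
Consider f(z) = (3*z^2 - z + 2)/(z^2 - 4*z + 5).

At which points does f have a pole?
The singularities of f are the zeros of the denominator. Factoring,
  z^2 - 4*z + 5 = (z - 2 + I)*(z - 2 - I)
so the candidates are z = 2 - I, z = 2 + I.

Check the numerator P(z) = 3*z^2 - z + 2 at each one:
  P(2 - I) = 9 - 11*I ≠ 0, so z = 2 - I is a (simple) pole.
  P(2 + I) = 9 + 11*I ≠ 0, so z = 2 + I is a (simple) pole.

Poles of f: {2 - I, 2 + I}

Final answer: {2 - I, 2 + I}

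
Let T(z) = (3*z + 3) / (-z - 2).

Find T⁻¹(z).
Set w = T(z) = (3*z + 3) / (-z - 2) and solve for z:
  w*(-z - 2) = 3*z + 3
  -2*w + z*(-w - 3) - 3 = 0
  z*(-w - 3) = 2*w + 3
  z = (-2*w - 3)/(w + 3)
Renaming the variable, T⁻¹(z) = (-2*z - 3)/(z + 3).
(Check: ad - bc = -3 ≠ 0, so T is invertible.)

Final answer: (-2*z - 3)/(z + 3)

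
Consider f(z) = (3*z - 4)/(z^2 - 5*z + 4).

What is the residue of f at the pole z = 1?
1/3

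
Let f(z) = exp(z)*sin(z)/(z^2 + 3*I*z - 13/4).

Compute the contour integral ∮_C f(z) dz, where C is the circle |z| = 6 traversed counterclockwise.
I*pi*exp(1 - 3*I/2)*sin(1 - 3*I/2) + I*pi*exp(-1 - 3*I/2)*sin(1 + 3*I/2)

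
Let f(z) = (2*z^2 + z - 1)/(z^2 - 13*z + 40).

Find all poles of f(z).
The singularities of f are the zeros of the denominator. Factoring,
  z^2 - 13*z + 40 = (z - 8)*(z - 5)
so the candidates are z = 8, z = 5.

Check the numerator P(z) = 2*z^2 + z - 1 at each one:
  P(8) = 135 ≠ 0, so z = 8 is a (simple) pole.
  P(5) = 54 ≠ 0, so z = 5 is a (simple) pole.

Poles of f: {5, 8}

Final answer: {5, 8}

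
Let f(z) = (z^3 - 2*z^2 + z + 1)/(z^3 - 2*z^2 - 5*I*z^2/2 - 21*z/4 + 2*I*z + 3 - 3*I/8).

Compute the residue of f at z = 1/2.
-117/680 + 9*I/680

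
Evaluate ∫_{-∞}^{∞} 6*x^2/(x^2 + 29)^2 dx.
Let f(z) = 6*z^2/(z^2 + 29)^2. The denominator has no real zeros and deg Q - deg P = 2 ≥ 2, so the integral of f over the upper semicircle |z| = R tends to 0 as R → ∞. Closing the contour in the upper half-plane,
  ∫_{-∞}^{∞} f(x) dx = 2πi · Σ Res(f, z_k)  over the poles with Im z_k > 0.

Zeros of the denominator: z^2 + 29 = 0 gives z = ±sqrt(29)*I.
Upper half-plane: z = sqrt(29)*I (a pole of order 2).

Write f(z) = g(z)/(z - sqrt(29)*I)^2 with g(z) = 6*z^2/(z + sqrt(29)*I)^2. For a double pole, Res(f, z₀) = g'(z₀):
  g'(z) = 12*sqrt(29)*I*z/(z + sqrt(29)*I)^3
  Res(f, sqrt(29)*I) = g'(sqrt(29)*I) = -3*sqrt(29)*I/58

∫_{-∞}^{∞} f(x) dx = 2πi · (-3*sqrt(29)*I/58) = 3*sqrt(29)*pi/29

Final answer: 3*sqrt(29)*pi/29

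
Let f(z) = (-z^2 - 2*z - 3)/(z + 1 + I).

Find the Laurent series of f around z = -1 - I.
Put w = z - (-1 - I), i.e. z = w - 1 - I. The denominator is w, so it suffices to rewrite the numerator in powers of w.

P(z) = -z^2 - 2*z - 3
P(w - 1 - I) = -1 + 2*I*w - w^2

Dividing each term by w:
  f = -1/w + 2*I - w

Substituting back w = z + 1 + I:
  f(z) = -1/(z + 1 + I) + 2*I - (z + 1 + I)

The series is finite because the numerator is a polynomial; the negative powers form the principal part, and the coefficient of 1/(z + 1 + I) gives Res(f, -1 - I) = -1.

Final answer: -1/(z + 1 + I) + 2*I - (z + 1 + I)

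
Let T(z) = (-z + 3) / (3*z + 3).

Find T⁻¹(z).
Set w = T(z) = (-z + 3) / (3*z + 3) and solve for z:
  w*(3*z + 3) = -z + 3
  3*w + z*(3*w + 1) - 3 = 0
  z*(3*w + 1) = 3 - 3*w
  z = (3*w - 3)/(-3*w - 1)
Renaming the variable, T⁻¹(z) = (3*z - 3)/(-3*z - 1) = (-3*z + 3)/(3*z + 1).
(Check: ad - bc = -12 ≠ 0, so T is invertible.)

Final answer: (-3*z + 3)/(3*z + 1)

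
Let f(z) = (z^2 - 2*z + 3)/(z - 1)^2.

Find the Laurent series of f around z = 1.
2/(z - 1)^2 + 1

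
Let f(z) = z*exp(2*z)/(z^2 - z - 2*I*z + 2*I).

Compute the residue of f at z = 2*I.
Write f(z) = P(z)/Q(z) with P(z) = z*exp(2*z) and Q(z) = z^2 - z - 2*I*z + 2*I.
The denominator factors as Q(z) = (z - 2*I)*(z - 1), so z = 2*I is a simple zero of Q and P is analytic there; z = 2*I is therefore a simple pole and
  Res(f, z₀) = P(z₀)/Q'(z₀).

Q'(z) = 2*z - 1 - 2*I, so Q'(2*I) = -1 + 2*I.
P(2*I) = 2*I*exp(4*I).

Res(f, 2*I) = (2*I*exp(4*I))/(-1 + 2*I) = (4/5 - 2*I/5)*exp(4*I)

Final answer: (4/5 - 2*I/5)*exp(4*I)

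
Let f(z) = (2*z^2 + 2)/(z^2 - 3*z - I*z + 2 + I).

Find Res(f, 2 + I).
Write f(z) = P(z)/Q(z) with P(z) = 2*z^2 + 2 and Q(z) = z^2 - 3*z - I*z + 2 + I.
The denominator factors as Q(z) = (z - 1)*(z - 2 - I), so z = 2 + I is a simple zero of Q and P is analytic there; z = 2 + I is therefore a simple pole and
  Res(f, z₀) = P(z₀)/Q'(z₀).

Q'(z) = 2*z - 3 - I, so Q'(2 + I) = 1 + I.
P(2 + I) = 8 + 8*I.

Res(f, 2 + I) = (8 + 8*I)/(1 + I) = 8

Final answer: 8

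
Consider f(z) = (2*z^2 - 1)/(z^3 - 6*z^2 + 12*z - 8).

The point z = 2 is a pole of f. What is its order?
Factor the denominator:
  z^3 - 6*z^2 + 12*z - 8 = (z - 2)^3

The numerator P(z) = 2*z^2 - 1 has P(2) = 7 ≠ 0, so no factor of (z - 2) cancels.
Near z = 2 we can therefore write f(z) = g(z)/(z - 2)^3 with g analytic at 2 and g(2) ≠ 0 (g is just the numerator).

Hence z = 2 is a pole of order 3.

Final answer: 3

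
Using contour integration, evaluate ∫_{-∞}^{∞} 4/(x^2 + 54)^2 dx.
Let f(z) = 4/(z^2 + 54)^2. The denominator has no real zeros and deg Q - deg P = 4 ≥ 2, so the integral of f over the upper semicircle |z| = R tends to 0 as R → ∞. Closing the contour in the upper half-plane,
  ∫_{-∞}^{∞} f(x) dx = 2πi · Σ Res(f, z_k)  over the poles with Im z_k > 0.

Zeros of the denominator: z^2 + 54 = 0 gives z = ±3*sqrt(6)*I.
Upper half-plane: z = 3*sqrt(6)*I (a pole of order 2).

Write f(z) = g(z)/(z - 3*sqrt(6)*I)^2 with g(z) = 4/(z + 3*sqrt(6)*I)^2. For a double pole, Res(f, z₀) = g'(z₀):
  g'(z) = -8/(z + 3*sqrt(6)*I)^3
  Res(f, 3*sqrt(6)*I) = g'(3*sqrt(6)*I) = -sqrt(6)*I/972

∫_{-∞}^{∞} f(x) dx = 2πi · (-sqrt(6)*I/972) = sqrt(6)*pi/486

Final answer: sqrt(6)*pi/486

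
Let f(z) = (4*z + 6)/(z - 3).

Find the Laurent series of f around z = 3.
Put w = z - (3), i.e. z = w + 3. The denominator is w, so it suffices to rewrite the numerator in powers of w.

P(z) = 4*z + 6
P(w + 3) = 18 + 4*w

Dividing each term by w:
  f = 18/w + 4

Substituting back w = z - 3:
  f(z) = 18/(z - 3) + 4

The series is finite because the numerator is a polynomial; the negative powers form the principal part, and the coefficient of 1/(z - 3) gives Res(f, 3) = 18.

Final answer: 18/(z - 3) + 4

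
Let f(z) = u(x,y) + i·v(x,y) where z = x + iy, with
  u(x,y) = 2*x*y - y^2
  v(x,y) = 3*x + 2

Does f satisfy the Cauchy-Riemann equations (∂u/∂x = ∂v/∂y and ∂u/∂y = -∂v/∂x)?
∂u/∂x = 2*y
∂v/∂y = 0
∂u/∂y = 2*x - 2*y
∂v/∂x = 3
∂u/∂x ≠ ∂v/∂y and ∂u/∂y ≠ -∂v/∂x; the Cauchy-Riemann equations are not satisfied, so f is not analytic.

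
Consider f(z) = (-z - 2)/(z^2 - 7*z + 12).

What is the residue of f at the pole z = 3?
Write f(z) = P(z)/Q(z) with P(z) = -z - 2 and Q(z) = z^2 - 7*z + 12.
The denominator factors as Q(z) = (z - 4)*(z - 3), so z = 3 is a simple zero of Q and P is analytic there; z = 3 is therefore a simple pole and
  Res(f, z₀) = P(z₀)/Q'(z₀).

Q'(z) = 2*z - 7, so Q'(3) = -1.
P(3) = -5.

Res(f, 3) = (-5)/(-1) = 5

Final answer: 5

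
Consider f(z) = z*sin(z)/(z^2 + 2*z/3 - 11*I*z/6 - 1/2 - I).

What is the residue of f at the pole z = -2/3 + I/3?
Write f(z) = P(z)/Q(z) with P(z) = z*sin(z) and Q(z) = z^2 + 2*z/3 - 11*I*z/6 - 1/2 - I.
The denominator factors as Q(z) = (z + 2/3 - I/3)*(z - 3*I/2), so z = -2/3 + I/3 is a simple zero of Q and P is analytic there; z = -2/3 + I/3 is therefore a simple pole and
  Res(f, z₀) = P(z₀)/Q'(z₀).

Q'(z) = 2*z + 2/3 - 11*I/6, so Q'(-2/3 + I/3) = -2/3 - 7*I/6.
P(-2/3 + I/3) = (2/3 - I/3)*sin(2/3 - I/3).

Res(f, -2/3 + I/3) = ((2/3 - I/3)*sin(2/3 - I/3))/(-2/3 - 7*I/6) = (-2/65 + 36*I/65)*sin(2/3 - I/3)

Final answer: (-2/65 + 36*I/65)*sin(2/3 - I/3)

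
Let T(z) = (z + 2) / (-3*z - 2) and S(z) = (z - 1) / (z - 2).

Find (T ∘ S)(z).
(T ∘ S)(z) = T(S(z)) = ((1)*S(z) + (2))/((-3)*S(z) + (-2)). Multiply numerator and denominator by z - 2:
  numerator:   (1)*(z - 1) + (2)*(z - 2) = 3*z - 5
  denominator: (-3)*(z - 1) + (-2)*(z - 2) = -5*z + 7
(T ∘ S)(z) = (3*z - 5)/(-5*z + 7) = (-3*z + 5)/(5*z - 7)

Final answer: (-3*z + 5)/(5*z - 7)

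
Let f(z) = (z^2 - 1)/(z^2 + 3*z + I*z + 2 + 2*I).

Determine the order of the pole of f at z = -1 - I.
Factor the denominator:
  z^2 + 3*z + I*z + 2 + 2*I = (z + 1 + I)*(z + 2)

The numerator P(z) = z^2 - 1 has P(-1 - I) = -1 + 2*I ≠ 0, so no factor of (z + 1 + I) cancels.
Near z = -1 - I we can therefore write f(z) = g(z)/(z + 1 + I) with g analytic at -1 - I and g(-1 - I) ≠ 0 (g is the numerator divided by the remaining denominator factors).

Hence z = -1 - I is a pole of order 1.

Final answer: 1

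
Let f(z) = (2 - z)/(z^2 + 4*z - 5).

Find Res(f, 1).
1/6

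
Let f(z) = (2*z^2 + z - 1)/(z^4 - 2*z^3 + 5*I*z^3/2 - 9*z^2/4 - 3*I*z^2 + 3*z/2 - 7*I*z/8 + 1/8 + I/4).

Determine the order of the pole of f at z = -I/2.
Factor the denominator:
  z^4 - 2*z^3 + 5*I*z^3/2 - 9*z^2/4 - 3*I*z^2 + 3*z/2 - 7*I*z/8 + 1/8 + I/4 = (z + I/2)^3*(z - 2 + I)

The numerator P(z) = 2*z^2 + z - 1 has P(-I/2) = -3/2 - I/2 ≠ 0, so no factor of (z + I/2) cancels.
Near z = -I/2 we can therefore write f(z) = g(z)/(z + I/2)^3 with g analytic at -I/2 and g(-I/2) ≠ 0 (g is the numerator divided by the remaining denominator factors).

Hence z = -I/2 is a pole of order 3.

Final answer: 3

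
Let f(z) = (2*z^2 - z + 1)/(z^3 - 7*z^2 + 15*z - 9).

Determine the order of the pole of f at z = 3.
Factor the denominator:
  z^3 - 7*z^2 + 15*z - 9 = (z - 3)^2*(z - 1)

The numerator P(z) = 2*z^2 - z + 1 has P(3) = 16 ≠ 0, so no factor of (z - 3) cancels.
Near z = 3 we can therefore write f(z) = g(z)/(z - 3)^2 with g analytic at 3 and g(3) ≠ 0 (g is the numerator divided by the remaining denominator factors).

Hence z = 3 is a pole of order 2.

Final answer: 2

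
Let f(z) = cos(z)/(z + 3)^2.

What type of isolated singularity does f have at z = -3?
Write f(z) = g(z)/(z + 3)^2 with g(z) = cos(z).
g is entire and g(-3) = cos(3) ≠ 0, so no factor of (z + 3) cancels: the Laurent expansion of f about z = -3 starts at the power -2, i.e. lim_{z→z₀} (z - z₀)^2 f(z) = cos(3) is finite and nonzero.
So z = -3 is a pole of order 2.

Final answer: pole of order 2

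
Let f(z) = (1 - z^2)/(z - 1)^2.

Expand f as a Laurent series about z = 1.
Put w = z - (1), i.e. z = w + 1. The denominator is w^2, so it suffices to rewrite the numerator in powers of w.

P(z) = 1 - z^2
P(w + 1) = -2*w - w^2

Dividing each term by w^2:
  f = -2/w - 1

Substituting back w = z - 1:
  f(z) = -2/(z - 1) - 1

The series is finite because the numerator is a polynomial; the negative powers form the principal part, and the coefficient of 1/(z - 1) gives Res(f, 1) = -2.

Final answer: -2/(z - 1) - 1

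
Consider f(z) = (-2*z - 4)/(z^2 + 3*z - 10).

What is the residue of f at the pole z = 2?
-8/7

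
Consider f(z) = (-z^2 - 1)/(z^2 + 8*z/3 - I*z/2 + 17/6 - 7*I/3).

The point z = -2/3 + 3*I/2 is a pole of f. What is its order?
1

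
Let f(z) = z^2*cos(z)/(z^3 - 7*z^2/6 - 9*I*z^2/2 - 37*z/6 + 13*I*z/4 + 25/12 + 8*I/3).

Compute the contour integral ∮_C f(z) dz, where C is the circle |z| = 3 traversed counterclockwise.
By the residue theorem, ∮_C f(z) dz = 2πi · (sum of the residues of f at the poles inside |z| = 3).

The denominator factors as (z - I)*(z - 1/2 - 2*I)*(z - 2/3 - 3*I/2), so the singularities of f are simple poles at z = I, z = 1/2 + 2*I, z = 2/3 + 3*I/2.
  |I|² = 1 < 9 = 3², so this pole is inside the contour.
  |1/2 + 2*I|² = 17/4 < 9 = 3², so this pole is inside the contour.
  |2/3 + 3*I/2|² = 97/36 < 9 = 3², so this pole is inside the contour.

With P(z) = z^2*cos(z) and Q(z) = z^3 - 7*z^2/6 - 9*I*z^2/2 - 37*z/6 + 13*I*z/4 + 25/12 + 8*I/3, each pole is simple, so Res(f, z₀) = P(z₀)/Q'(z₀) with Q'(z) = 3*z^2 - 7*z/3 - 9*I*z - 37/6 + 13*I/4.
  Res(f, I) = P(I)/Q'(I) = (-cosh(1))/(-1/6 + 11*I/12) = (24/125 + 132*I/125)*cosh(1)
  Res(f, 1/2 + 2*I) = P(1/2 + 2*I)/Q'(1/2 + 2*I) = ((-15/4 + 2*I)*cos(1/2 + 2*I))/(-7/12 + I/12) = (339/50 - 123*I/50)*cos(1/2 + 2*I)
  Res(f, 2/3 + 3*I/2) = P(2/3 + 3*I/2)/Q'(2/3 + 3*I/2) = ((-65/36 + 2*I)*cos(2/3 + 3*I/2))/(13/36 - I/4) = (-1493/250 + 351*I/250)*cos(2/3 + 3*I/2)

Sum of residues inside C: (339/50 - 123*I/50)*cos(1/2 + 2*I) + (24/125 + 132*I/125)*cosh(1) + (-1493/250 + 351*I/250)*cos(2/3 + 3*I/2)
∮_C f(z) dz = 2πi · ((339/50 - 123*I/50)*cos(1/2 + 2*I) + (24/125 + 132*I/125)*cosh(1) + (-1493/250 + 351*I/250)*cos(2/3 + 3*I/2)) = pi*(-351/125 - 1493*I/125)*cos(2/3 + 3*I/2) + pi*(-264/125 + 48*I/125)*cosh(1) + pi*(123/25 + 339*I/25)*cos(1/2 + 2*I)

Final answer: pi*(-351/125 - 1493*I/125)*cos(2/3 + 3*I/2) + pi*(-264/125 + 48*I/125)*cosh(1) + pi*(123/25 + 339*I/25)*cos(1/2 + 2*I)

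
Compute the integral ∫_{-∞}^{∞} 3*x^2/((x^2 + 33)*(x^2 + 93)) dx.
pi*(-sqrt(33) + sqrt(93))/20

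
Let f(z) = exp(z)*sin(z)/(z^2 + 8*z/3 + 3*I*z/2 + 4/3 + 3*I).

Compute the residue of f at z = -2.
Write f(z) = P(z)/Q(z) with P(z) = exp(z)*sin(z) and Q(z) = z^2 + 8*z/3 + 3*I*z/2 + 4/3 + 3*I.
The denominator factors as Q(z) = (z + 2/3 + 3*I/2)*(z + 2), so z = -2 is a simple zero of Q and P is analytic there; z = -2 is therefore a simple pole and
  Res(f, z₀) = P(z₀)/Q'(z₀).

Q'(z) = 2*z + 8/3 + 3*I/2, so Q'(-2) = -4/3 + 3*I/2.
P(-2) = -exp(-2)*sin(2).

Res(f, -2) = (-exp(-2)*sin(2))/(-4/3 + 3*I/2) = (48/145 + 54*I/145)*exp(-2)*sin(2)

Final answer: (48/145 + 54*I/145)*exp(-2)*sin(2)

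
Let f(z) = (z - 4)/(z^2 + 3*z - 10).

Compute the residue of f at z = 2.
Write f(z) = P(z)/Q(z) with P(z) = z - 4 and Q(z) = z^2 + 3*z - 10.
The denominator factors as Q(z) = (z + 5)*(z - 2), so z = 2 is a simple zero of Q and P is analytic there; z = 2 is therefore a simple pole and
  Res(f, z₀) = P(z₀)/Q'(z₀).

Q'(z) = 2*z + 3, so Q'(2) = 7.
P(2) = -2.

Res(f, 2) = (-2)/(7) = -2/7

Final answer: -2/7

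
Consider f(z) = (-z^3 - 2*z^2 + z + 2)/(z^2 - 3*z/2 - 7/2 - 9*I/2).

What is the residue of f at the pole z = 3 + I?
-818/97 - 434*I/97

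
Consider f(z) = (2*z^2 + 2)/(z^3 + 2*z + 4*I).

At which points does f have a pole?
{-1 - I, 2*I, 1 - I}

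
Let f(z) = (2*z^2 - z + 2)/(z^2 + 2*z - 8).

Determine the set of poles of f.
{-4, 2}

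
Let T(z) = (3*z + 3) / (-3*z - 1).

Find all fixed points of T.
{-2/3 - sqrt(5)*I/3, -2/3 + sqrt(5)*I/3}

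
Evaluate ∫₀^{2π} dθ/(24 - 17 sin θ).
2*sqrt(287)*pi/287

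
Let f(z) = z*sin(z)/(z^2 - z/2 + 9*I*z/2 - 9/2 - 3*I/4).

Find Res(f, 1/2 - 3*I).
Write f(z) = P(z)/Q(z) with P(z) = z*sin(z) and Q(z) = z^2 - z/2 + 9*I*z/2 - 9/2 - 3*I/4.
The denominator factors as Q(z) = (z - 1/2 + 3*I)*(z + 3*I/2), so z = 1/2 - 3*I is a simple zero of Q and P is analytic there; z = 1/2 - 3*I is therefore a simple pole and
  Res(f, z₀) = P(z₀)/Q'(z₀).

Q'(z) = 2*z - 1/2 + 9*I/2, so Q'(1/2 - 3*I) = 1/2 - 3*I/2.
P(1/2 - 3*I) = (1/2 - 3*I)*sin(1/2 - 3*I).

Res(f, 1/2 - 3*I) = ((1/2 - 3*I)*sin(1/2 - 3*I))/(1/2 - 3*I/2) = (19/10 - 3*I/10)*sin(1/2 - 3*I)

Final answer: (19/10 - 3*I/10)*sin(1/2 - 3*I)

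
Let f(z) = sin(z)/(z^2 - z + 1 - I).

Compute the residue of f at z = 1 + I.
Write f(z) = P(z)/Q(z) with P(z) = sin(z) and Q(z) = z^2 - z + 1 - I.
The denominator factors as Q(z) = (z + I)*(z - 1 - I), so z = 1 + I is a simple zero of Q and P is analytic there; z = 1 + I is therefore a simple pole and
  Res(f, z₀) = P(z₀)/Q'(z₀).

Q'(z) = 2*z - 1, so Q'(1 + I) = 1 + 2*I.
P(1 + I) = sin(1 + I).

Res(f, 1 + I) = (sin(1 + I))/(1 + 2*I) = (1/5 - 2*I/5)*sin(1 + I)

Final answer: (1/5 - 2*I/5)*sin(1 + I)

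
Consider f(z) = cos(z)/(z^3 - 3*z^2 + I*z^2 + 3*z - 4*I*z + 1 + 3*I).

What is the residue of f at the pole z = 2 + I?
(-1/20 - 3*I/20)*cos(2 + I)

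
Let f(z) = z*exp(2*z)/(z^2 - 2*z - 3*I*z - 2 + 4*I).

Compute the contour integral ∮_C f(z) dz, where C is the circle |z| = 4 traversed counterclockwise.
By the residue theorem, ∮_C f(z) dz = 2πi · (sum of the residues of f at the poles inside |z| = 4).

The denominator factors as (z - 2 - I)*(z - 2*I), so the singularities of f are simple poles at z = 2 + I, z = 2*I.
  |2 + I|² = 5 < 16 = 4², so this pole is inside the contour.
  |2*I|² = 4 < 16 = 4², so this pole is inside the contour.

With P(z) = z*exp(2*z) and Q(z) = z^2 - 2*z - 3*I*z - 2 + 4*I, each pole is simple, so Res(f, z₀) = P(z₀)/Q'(z₀) with Q'(z) = 2*z - 2 - 3*I.
  Res(f, 2 + I) = P(2 + I)/Q'(2 + I) = ((2 + I)*exp(4 + 2*I))/(2 - I) = (3/5 + 4*I/5)*exp(4 + 2*I)
  Res(f, 2*I) = P(2*I)/Q'(2*I) = (2*I*exp(4*I))/(-2 + I) = (2/5 - 4*I/5)*exp(4*I)

Sum of residues inside C: (2/5 - 4*I/5)*exp(4*I) + (3/5 + 4*I/5)*exp(4 + 2*I)
∮_C f(z) dz = 2πi · ((2/5 - 4*I/5)*exp(4*I) + (3/5 + 4*I/5)*exp(4 + 2*I)) = pi*(-8/5 + 6*I/5)*exp(4 + 2*I) + pi*(8/5 + 4*I/5)*exp(4*I)

Final answer: pi*(-8/5 + 6*I/5)*exp(4 + 2*I) + pi*(8/5 + 4*I/5)*exp(4*I)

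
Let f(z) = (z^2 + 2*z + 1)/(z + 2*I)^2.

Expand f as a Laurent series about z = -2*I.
(-3 - 4*I)/(z + 2*I)^2 + (2 - 4*I)/(z + 2*I) + 1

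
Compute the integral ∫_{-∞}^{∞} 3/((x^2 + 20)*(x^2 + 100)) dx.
Let f(z) = 3/((z^2 + 20)*(z^2 + 100)). The denominator has no real zeros and deg Q - deg P = 4 ≥ 2, so the integral of f over the upper semicircle |z| = R tends to 0 as R → ∞. Closing the contour in the upper half-plane,
  ∫_{-∞}^{∞} f(x) dx = 2πi · Σ Res(f, z_k)  over the poles with Im z_k > 0.

Zeros of the denominator: z^2 + 100 = 0 gives z = ±10*I; z^2 + 20 = 0 gives z = ±2*sqrt(5)*I.
Upper half-plane: z = 10*I, z = 2*sqrt(5)*I (simple).

Each pole is a simple zero of Q(z) = z^4 + 120*z^2 + 2000, so Res(f, z₀) = P(z₀)/Q'(z₀) with P(z) = 3, Q'(z) = 4*z^3 + 240*z:
  Res(f, 10*I) = (3)/(-1600*I) = 3*I/1600
  Res(f, 2*sqrt(5)*I) = (3)/(320*sqrt(5)*I) = -3*sqrt(5)*I/1600

Sum of residues: 3*I*(1 - sqrt(5))/1600
∫_{-∞}^{∞} f(x) dx = 2πi · (3*I*(1 - sqrt(5))/1600) = 3*pi*(-1 + sqrt(5))/800

Final answer: 3*pi*(-1 + sqrt(5))/800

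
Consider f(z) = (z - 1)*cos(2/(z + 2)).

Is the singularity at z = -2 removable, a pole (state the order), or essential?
Let u = z + 2. Then
  cos(2/u) = Σ_{k≥0} (-1)^k (2)^(2k)/((2k)!·u^(2k)) = 1 - 2/u^2 + 2/(3*u^4) + ...
which has infinitely many negative powers of u, so cos(2/(z + 2)) has an essential singularity at z = -2.
The extra factor z - 1 is a nonzero polynomial; if the product had at most a pole at z = -2, dividing by that polynomial would leave cos(2/(z + 2)) with at most a pole too — contradiction. (Equivalently, the product's Laurent series still has infinitely many negative powers.)
So the singularity is essential.

Final answer: essential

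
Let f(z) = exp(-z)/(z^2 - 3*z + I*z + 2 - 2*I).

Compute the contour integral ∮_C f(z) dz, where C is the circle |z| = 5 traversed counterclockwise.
pi*(-1 - I)*exp(-1 + I) + pi*(1 + I)*exp(-2)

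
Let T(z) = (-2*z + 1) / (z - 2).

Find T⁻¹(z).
Set w = T(z) = (-2*z + 1) / (z - 2) and solve for z:
  w*(z - 2) = -2*z + 1
  -2*w + z*(w + 2) - 1 = 0
  z*(w + 2) = 2*w + 1
  z = (-2*w - 1)/(-w - 2)
Renaming the variable, T⁻¹(z) = (-2*z - 1)/(-z - 2) = (2*z + 1)/(z + 2).
(Check: ad - bc = 3 ≠ 0, so T is invertible.)

Final answer: (2*z + 1)/(z + 2)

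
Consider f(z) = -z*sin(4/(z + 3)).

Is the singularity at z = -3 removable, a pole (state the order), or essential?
Let u = z + 3. Then
  sin(4/u) = Σ_{k≥0} (-1)^k (4)^(2k+1)/((2k+1)!·u^(2k+1)) = 4/u - 32/(3*u^3) + 128/(15*u^5) + ...
which has infinitely many negative powers of u, so sin(4/(z + 3)) has an essential singularity at z = -3.
The extra factor z is a nonzero polynomial; if the product had at most a pole at z = -3, dividing by that polynomial would leave sin(4/(z + 3)) with at most a pole too — contradiction. (Equivalently, the product's Laurent series still has infinitely many negative powers.)
So the singularity is essential.

Final answer: essential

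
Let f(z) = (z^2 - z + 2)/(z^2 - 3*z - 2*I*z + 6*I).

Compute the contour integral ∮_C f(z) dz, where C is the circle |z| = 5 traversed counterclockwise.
pi*(-4 + 4*I)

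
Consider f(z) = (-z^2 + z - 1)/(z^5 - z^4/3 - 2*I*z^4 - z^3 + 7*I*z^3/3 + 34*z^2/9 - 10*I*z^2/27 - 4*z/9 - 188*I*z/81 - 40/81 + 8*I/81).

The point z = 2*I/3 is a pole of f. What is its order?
Factor the denominator:
  z^5 - z^4/3 - 2*I*z^4 - z^3 + 7*I*z^3/3 + 34*z^2/9 - 10*I*z^2/27 - 4*z/9 - 188*I*z/81 - 40/81 + 8*I/81 = (z - 2*I/3)^3*(z + 2/3 - I)*(z - 1 + I)

The numerator P(z) = -z^2 + z - 1 has P(2*I/3) = -5/9 + 2*I/3 ≠ 0, so no factor of (z - 2*I/3) cancels.
Near z = 2*I/3 we can therefore write f(z) = g(z)/(z - 2*I/3)^3 with g analytic at 2*I/3 and g(2*I/3) ≠ 0 (g is the numerator divided by the remaining denominator factors).

Hence z = 2*I/3 is a pole of order 3.

Final answer: 3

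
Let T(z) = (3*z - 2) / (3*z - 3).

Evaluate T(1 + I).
Substitute z = 1 + I:
  numerator:   3*(1 + I) - 2 = 1 + 3*I
  denominator: 3*(1 + I) - 3 = 3*I
T(1 + I) = (1 + 3*I)/(3*I); multiplying numerator and denominator by the conjugate -3*I gives (9 - 3*I)/9 = 1 - I/3

Final answer: 1 - I/3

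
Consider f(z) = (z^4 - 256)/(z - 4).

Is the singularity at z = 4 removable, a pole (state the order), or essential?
The numerator vanishes at z = 4 ((4)^4 = 256), so it is divisible by z - 4:
  z^4 - 256 = (z - 4)*(z^3 + 4*z^2 + 16*z + 64)
Hence for z ≠ 4, f(z) = z^3 + 4*z^2 + 16*z + 64, a polynomial, and lim_{z→4} f(z) = 256 is finite.
So the singularity is removable.

Final answer: removable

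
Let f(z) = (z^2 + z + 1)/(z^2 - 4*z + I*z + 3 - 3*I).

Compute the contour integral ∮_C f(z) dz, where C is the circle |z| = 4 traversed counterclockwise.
pi*(2 + 10*I)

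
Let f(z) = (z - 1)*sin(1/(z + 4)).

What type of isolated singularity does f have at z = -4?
Let u = z + 4. Then
  sin(1/u) = Σ_{k≥0} (-1)^k (1)^(2k+1)/((2k+1)!·u^(2k+1)) = 1/u - 1/(6*u^3) + 1/(120*u^5) + ...
which has infinitely many negative powers of u, so sin(1/(z + 4)) has an essential singularity at z = -4.
The extra factor z - 1 is a nonzero polynomial; if the product had at most a pole at z = -4, dividing by that polynomial would leave sin(1/(z + 4)) with at most a pole too — contradiction. (Equivalently, the product's Laurent series still has infinitely many negative powers.)
So the singularity is essential.

Final answer: essential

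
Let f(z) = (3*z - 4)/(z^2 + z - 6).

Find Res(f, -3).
Write f(z) = P(z)/Q(z) with P(z) = 3*z - 4 and Q(z) = z^2 + z - 6.
The denominator factors as Q(z) = (z - 2)*(z + 3), so z = -3 is a simple zero of Q and P is analytic there; z = -3 is therefore a simple pole and
  Res(f, z₀) = P(z₀)/Q'(z₀).

Q'(z) = 2*z + 1, so Q'(-3) = -5.
P(-3) = -13.

Res(f, -3) = (-13)/(-5) = 13/5

Final answer: 13/5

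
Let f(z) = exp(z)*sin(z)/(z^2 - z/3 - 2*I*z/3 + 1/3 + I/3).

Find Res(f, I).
(12/17 - 3*I/17)*exp(I)*sinh(1)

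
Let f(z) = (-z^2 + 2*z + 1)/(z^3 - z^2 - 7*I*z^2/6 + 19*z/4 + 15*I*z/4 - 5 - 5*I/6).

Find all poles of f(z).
The singularities of f are the zeros of the denominator. Factoring,
  z^3 - z^2 - 7*I*z^2/6 + 19*z/4 + 15*I*z/4 - 5 - 5*I/6 = (z - 1/2 + 3*I/2)*(z + 1/2 - 3*I)*(z - 1 + I/3)
so the candidates are z = 1/2 - 3*I/2, z = -1/2 + 3*I, z = 1 - I/3.

Check the numerator P(z) = -z^2 + 2*z + 1 at each one:
  P(1/2 - 3*I/2) = 4 - 3*I/2 ≠ 0, so z = 1/2 - 3*I/2 is a (simple) pole.
  P(-1/2 + 3*I) = 35/4 + 9*I ≠ 0, so z = -1/2 + 3*I is a (simple) pole.
  P(1 - I/3) = 19/9 ≠ 0, so z = 1 - I/3 is a (simple) pole.

Poles of f: {-1/2 + 3*I, 1/2 - 3*I/2, 1 - I/3}

Final answer: {-1/2 + 3*I, 1/2 - 3*I/2, 1 - I/3}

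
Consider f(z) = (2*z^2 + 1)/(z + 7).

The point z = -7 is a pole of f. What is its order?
1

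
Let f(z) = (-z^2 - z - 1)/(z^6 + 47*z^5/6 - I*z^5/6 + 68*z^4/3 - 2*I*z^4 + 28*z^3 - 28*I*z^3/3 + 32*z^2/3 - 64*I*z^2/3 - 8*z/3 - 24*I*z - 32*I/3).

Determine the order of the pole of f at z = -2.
Factor the denominator:
  z^6 + 47*z^5/6 - I*z^5/6 + 68*z^4/3 - 2*I*z^4 + 28*z^3 - 28*I*z^3/3 + 32*z^2/3 - 64*I*z^2/3 - 8*z/3 - 24*I*z - 32*I/3 = (z + 2)^4*(z + 1/2 + I/2)*(z - 2/3 - 2*I/3)

The numerator P(z) = -z^2 - z - 1 has P(-2) = -3 ≠ 0, so no factor of (z + 2) cancels.
Near z = -2 we can therefore write f(z) = g(z)/(z + 2)^4 with g analytic at -2 and g(-2) ≠ 0 (g is the numerator divided by the remaining denominator factors).

Hence z = -2 is a pole of order 4.

Final answer: 4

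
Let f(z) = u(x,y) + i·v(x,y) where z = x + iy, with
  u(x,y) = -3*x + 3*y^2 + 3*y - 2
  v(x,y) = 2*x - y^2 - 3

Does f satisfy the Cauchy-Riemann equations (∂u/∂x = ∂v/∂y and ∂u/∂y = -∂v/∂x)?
∂u/∂x = -3
∂v/∂y = -2*y
∂u/∂y = 6*y + 3
∂v/∂x = 2
∂u/∂x ≠ ∂v/∂y and ∂u/∂y ≠ -∂v/∂x; the Cauchy-Riemann equations are not satisfied, so f is not analytic.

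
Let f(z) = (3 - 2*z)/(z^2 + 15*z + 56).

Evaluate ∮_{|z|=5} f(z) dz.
By the residue theorem, ∮_C f(z) dz = 2πi · (sum of the residues of f at the poles inside |z| = 5).

The denominator factors as (z + 8)*(z + 7), so the singularities of f are simple poles at z = -8, z = -7.
  |-8|² = 64 > 25 = 5², so this pole is outside the contour.
  |-7|² = 49 > 25 = 5², so this pole is outside the contour.

No pole lies inside the contour, so f is analytic on and inside C and the integral is 0 (Cauchy's theorem).

Final answer: 0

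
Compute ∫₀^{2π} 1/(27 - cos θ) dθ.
sqrt(182)*pi/182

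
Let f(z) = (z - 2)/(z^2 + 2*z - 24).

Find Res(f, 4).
Write f(z) = P(z)/Q(z) with P(z) = z - 2 and Q(z) = z^2 + 2*z - 24.
The denominator factors as Q(z) = (z + 6)*(z - 4), so z = 4 is a simple zero of Q and P is analytic there; z = 4 is therefore a simple pole and
  Res(f, z₀) = P(z₀)/Q'(z₀).

Q'(z) = 2*z + 2, so Q'(4) = 10.
P(4) = 2.

Res(f, 4) = (2)/(10) = 1/5

Final answer: 1/5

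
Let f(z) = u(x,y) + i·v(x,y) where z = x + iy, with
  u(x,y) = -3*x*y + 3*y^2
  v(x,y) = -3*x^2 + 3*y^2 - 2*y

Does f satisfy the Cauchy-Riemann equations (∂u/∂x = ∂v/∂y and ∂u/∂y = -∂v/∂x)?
∂u/∂x = -3*y
∂v/∂y = 6*y - 2
∂u/∂y = -3*x + 6*y
∂v/∂x = -6*x
∂u/∂x ≠ ∂v/∂y and ∂u/∂y ≠ -∂v/∂x; the Cauchy-Riemann equations are not satisfied, so f is not analytic.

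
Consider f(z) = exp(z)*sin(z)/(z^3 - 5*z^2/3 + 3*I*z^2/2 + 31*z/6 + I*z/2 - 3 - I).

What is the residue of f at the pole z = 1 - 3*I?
(-237/3485 + 81*I/3485)*exp(1 - 3*I)*sin(1 - 3*I)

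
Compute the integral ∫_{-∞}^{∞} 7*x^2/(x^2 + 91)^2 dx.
Let f(z) = 7*z^2/(z^2 + 91)^2. The denominator has no real zeros and deg Q - deg P = 2 ≥ 2, so the integral of f over the upper semicircle |z| = R tends to 0 as R → ∞. Closing the contour in the upper half-plane,
  ∫_{-∞}^{∞} f(x) dx = 2πi · Σ Res(f, z_k)  over the poles with Im z_k > 0.

Zeros of the denominator: z^2 + 91 = 0 gives z = ±sqrt(91)*I.
Upper half-plane: z = sqrt(91)*I (a pole of order 2).

Write f(z) = g(z)/(z - sqrt(91)*I)^2 with g(z) = 7*z^2/(z + sqrt(91)*I)^2. For a double pole, Res(f, z₀) = g'(z₀):
  g'(z) = 14*sqrt(91)*I*z/(z + sqrt(91)*I)^3
  Res(f, sqrt(91)*I) = g'(sqrt(91)*I) = -sqrt(91)*I/52

∫_{-∞}^{∞} f(x) dx = 2πi · (-sqrt(91)*I/52) = sqrt(91)*pi/26

Final answer: sqrt(91)*pi/26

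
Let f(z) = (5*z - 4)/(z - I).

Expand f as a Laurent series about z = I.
(-4 + 5*I)/(z - I) + 5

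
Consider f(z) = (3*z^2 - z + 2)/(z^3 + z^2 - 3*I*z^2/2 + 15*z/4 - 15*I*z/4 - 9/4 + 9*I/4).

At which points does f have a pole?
The singularities of f are the zeros of the denominator. Factoring,
  z^3 + z^2 - 3*I*z^2/2 + 15*z/4 - 15*I*z/4 - 9/4 + 9*I/4 = (z - 3*I)*(z - 1/2)*(z + 3/2 + 3*I/2)
so the candidates are z = 3*I, z = 1/2, z = -3/2 - 3*I/2.

Check the numerator P(z) = 3*z^2 - z + 2 at each one:
  P(3*I) = -25 - 3*I ≠ 0, so z = 3*I is a (simple) pole.
  P(1/2) = 9/4 ≠ 0, so z = 1/2 is a (simple) pole.
  P(-3/2 - 3*I/2) = 7/2 + 15*I ≠ 0, so z = -3/2 - 3*I/2 is a (simple) pole.

Poles of f: {-3/2 - 3*I/2, 3*I, 1/2}

Final answer: {-3/2 - 3*I/2, 3*I, 1/2}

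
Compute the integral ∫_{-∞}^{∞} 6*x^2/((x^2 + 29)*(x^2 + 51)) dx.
Let f(z) = 6*z^2/((z^2 + 29)*(z^2 + 51)). The denominator has no real zeros and deg Q - deg P = 2 ≥ 2, so the integral of f over the upper semicircle |z| = R tends to 0 as R → ∞. Closing the contour in the upper half-plane,
  ∫_{-∞}^{∞} f(x) dx = 2πi · Σ Res(f, z_k)  over the poles with Im z_k > 0.

Zeros of the denominator: z^2 + 51 = 0 gives z = ±sqrt(51)*I; z^2 + 29 = 0 gives z = ±sqrt(29)*I.
Upper half-plane: z = sqrt(29)*I, z = sqrt(51)*I (simple).

Each pole is a simple zero of Q(z) = z^4 + 80*z^2 + 1479, so Res(f, z₀) = P(z₀)/Q'(z₀) with P(z) = 6*z^2, Q'(z) = 4*z^3 + 160*z:
  Res(f, sqrt(29)*I) = (-174)/(44*sqrt(29)*I) = 3*sqrt(29)*I/22
  Res(f, sqrt(51)*I) = (-306)/(-44*sqrt(51)*I) = -3*sqrt(51)*I/22

Sum of residues: 3*I*(-sqrt(51) + sqrt(29))/22
∫_{-∞}^{∞} f(x) dx = 2πi · (3*I*(-sqrt(51) + sqrt(29))/22) = 3*pi*(-sqrt(29) + sqrt(51))/11

Final answer: 3*pi*(-sqrt(29) + sqrt(51))/11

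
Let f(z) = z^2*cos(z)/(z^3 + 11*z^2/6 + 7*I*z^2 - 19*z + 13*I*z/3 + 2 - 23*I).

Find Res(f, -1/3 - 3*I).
Write f(z) = P(z)/Q(z) with P(z) = z^2*cos(z) and Q(z) = z^3 + 11*z^2/6 + 7*I*z^2 - 19*z + 13*I*z/3 + 2 - 23*I.
The denominator factors as Q(z) = (z + 3 + 3*I)*(z + 1/3 + 3*I)*(z - 3/2 + I), so z = -1/3 - 3*I is a simple zero of Q and P is analytic there; z = -1/3 - 3*I is therefore a simple pole and
  Res(f, z₀) = P(z₀)/Q'(z₀).

Q'(z) = 3*z^2 + 11*z/3 + 14*I*z - 19 + 13*I/3, so Q'(-1/3 - 3*I) = -44/9 - 16*I/3.
P(-1/3 - 3*I) = (-80/9 + 2*I)*cos(1/3 + 3*I).

Res(f, -1/3 - 3*I) = ((-80/9 + 2*I)*cos(1/3 + 3*I))/(-44/9 - 16*I/3) = (166/265 - 579*I/530)*cos(1/3 + 3*I)

Final answer: (166/265 - 579*I/530)*cos(1/3 + 3*I)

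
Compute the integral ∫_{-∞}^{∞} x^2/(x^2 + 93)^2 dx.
Let f(z) = z^2/(z^2 + 93)^2. The denominator has no real zeros and deg Q - deg P = 2 ≥ 2, so the integral of f over the upper semicircle |z| = R tends to 0 as R → ∞. Closing the contour in the upper half-plane,
  ∫_{-∞}^{∞} f(x) dx = 2πi · Σ Res(f, z_k)  over the poles with Im z_k > 0.

Zeros of the denominator: z^2 + 93 = 0 gives z = ±sqrt(93)*I.
Upper half-plane: z = sqrt(93)*I (a pole of order 2).

Write f(z) = g(z)/(z - sqrt(93)*I)^2 with g(z) = z^2/(z + sqrt(93)*I)^2. For a double pole, Res(f, z₀) = g'(z₀):
  g'(z) = 2*sqrt(93)*I*z/(z + sqrt(93)*I)^3
  Res(f, sqrt(93)*I) = g'(sqrt(93)*I) = -sqrt(93)*I/372

∫_{-∞}^{∞} f(x) dx = 2πi · (-sqrt(93)*I/372) = sqrt(93)*pi/186

Final answer: sqrt(93)*pi/186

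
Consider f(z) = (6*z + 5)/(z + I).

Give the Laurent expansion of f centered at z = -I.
Put w = z - (-I), i.e. z = w - I. The denominator is w, so it suffices to rewrite the numerator in powers of w.

P(z) = 6*z + 5
P(w - I) = 5 - 6*I + 6*w

Dividing each term by w:
  f = (5 - 6*I)/w + 6

Substituting back w = z + I:
  f(z) = (5 - 6*I)/(z + I) + 6

The series is finite because the numerator is a polynomial; the negative powers form the principal part, and the coefficient of 1/(z + I) gives Res(f, -I) = 5 - 6*I.

Final answer: (5 - 6*I)/(z + I) + 6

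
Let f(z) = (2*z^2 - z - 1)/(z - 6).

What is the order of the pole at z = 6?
Factor the denominator:
  z - 6 = (z - 6)

The numerator P(z) = 2*z^2 - z - 1 has P(6) = 65 ≠ 0, so no factor of (z - 6) cancels.
Near z = 6 we can therefore write f(z) = g(z)/(z - 6) with g analytic at 6 and g(6) ≠ 0 (g is just the numerator).

Hence z = 6 is a pole of order 1.

Final answer: 1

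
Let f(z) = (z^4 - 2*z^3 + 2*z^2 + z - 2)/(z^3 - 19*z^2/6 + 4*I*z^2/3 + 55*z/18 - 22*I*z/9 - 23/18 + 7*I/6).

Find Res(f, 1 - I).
Write f(z) = P(z)/Q(z) with P(z) = z^4 - 2*z^3 + 2*z^2 + z - 2 and Q(z) = z^3 - 19*z^2/6 + 4*I*z^2/3 + 55*z/18 - 22*I*z/9 - 23/18 + 7*I/6.
The denominator factors as Q(z) = (z - 1 + I)*(z - 3/2 + 2*I/3)*(z - 2/3 - I/3), so z = 1 - I is a simple zero of Q and P is analytic there; z = 1 - I is therefore a simple pole and
  Res(f, z₀) = P(z₀)/Q'(z₀).

Q'(z) = 3*z^2 - 19*z/3 + 8*I*z/3 + 55/18 - 22*I/9, so Q'(1 - I) = -11/18 + 5*I/9.
P(1 - I) = -1 - I.

Res(f, 1 - I) = (-1 - I)/(-11/18 + 5*I/9) = 18/221 + 378*I/221

Final answer: 18/221 + 378*I/221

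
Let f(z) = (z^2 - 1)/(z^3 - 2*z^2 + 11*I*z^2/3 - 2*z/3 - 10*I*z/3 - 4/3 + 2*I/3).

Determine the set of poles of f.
{I/3, 1 - 3*I, 1 - I}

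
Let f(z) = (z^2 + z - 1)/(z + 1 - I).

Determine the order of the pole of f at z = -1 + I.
Factor the denominator:
  z + 1 - I = (z + 1 - I)

The numerator P(z) = z^2 + z - 1 has P(-1 + I) = -2 - I ≠ 0, so no factor of (z + 1 - I) cancels.
Near z = -1 + I we can therefore write f(z) = g(z)/(z + 1 - I) with g analytic at -1 + I and g(-1 + I) ≠ 0 (g is just the numerator).

Hence z = -1 + I is a pole of order 1.

Final answer: 1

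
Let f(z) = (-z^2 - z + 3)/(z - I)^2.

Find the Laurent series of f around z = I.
Put w = z - (I), i.e. z = w + I. The denominator is w^2, so it suffices to rewrite the numerator in powers of w.

P(z) = -z^2 - z + 3
P(w + I) = 4 - I + (-1 - 2*I)*w - w^2

Dividing each term by w^2:
  f = (4 - I)/w^2 + (-1 - 2*I)/w - 1

Substituting back w = z - I:
  f(z) = (4 - I)/(z - I)^2 + (-1 - 2*I)/(z - I) - 1

The series is finite because the numerator is a polynomial; the negative powers form the principal part, and the coefficient of 1/(z - I) gives Res(f, I) = -1 - 2*I.

Final answer: (4 - I)/(z - I)^2 + (-1 - 2*I)/(z - I) - 1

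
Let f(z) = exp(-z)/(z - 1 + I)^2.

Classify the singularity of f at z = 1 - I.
Write f(z) = g(z)/(z - 1 + I)^2 with g(z) = exp(-z).
g is entire and g(1 - I) = exp(-1 + I) ≠ 0, so no factor of (z - 1 + I) cancels: the Laurent expansion of f about z = 1 - I starts at the power -2, i.e. lim_{z→z₀} (z - z₀)^2 f(z) = exp(-1 + I) is finite and nonzero.
So z = 1 - I is a pole of order 2.

Final answer: pole of order 2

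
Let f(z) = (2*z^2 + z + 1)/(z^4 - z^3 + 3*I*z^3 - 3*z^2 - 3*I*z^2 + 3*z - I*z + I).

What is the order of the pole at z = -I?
Factor the denominator:
  z^4 - z^3 + 3*I*z^3 - 3*z^2 - 3*I*z^2 + 3*z - I*z + I = (z + I)^3*(z - 1)

The numerator P(z) = 2*z^2 + z + 1 has P(-I) = -1 - I ≠ 0, so no factor of (z + I) cancels.
Near z = -I we can therefore write f(z) = g(z)/(z + I)^3 with g analytic at -I and g(-I) ≠ 0 (g is the numerator divided by the remaining denominator factors).

Hence z = -I is a pole of order 3.

Final answer: 3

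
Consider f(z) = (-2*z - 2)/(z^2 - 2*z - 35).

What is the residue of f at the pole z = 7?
-4/3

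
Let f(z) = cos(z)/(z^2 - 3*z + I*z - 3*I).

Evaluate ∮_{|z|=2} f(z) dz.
pi*(-1/5 - 3*I/5)*cosh(1)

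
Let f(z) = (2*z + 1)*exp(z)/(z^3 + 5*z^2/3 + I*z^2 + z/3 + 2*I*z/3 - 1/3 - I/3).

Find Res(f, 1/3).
Write f(z) = P(z)/Q(z) with P(z) = (2*z + 1)*exp(z) and Q(z) = z^3 + 5*z^2/3 + I*z^2 + z/3 + 2*I*z/3 - 1/3 - I/3.
The denominator factors as Q(z) = (z - 1/3)*(z + 1)*(z + 1 + I), so z = 1/3 is a simple zero of Q and P is analytic there; z = 1/3 is therefore a simple pole and
  Res(f, z₀) = P(z₀)/Q'(z₀).

Q'(z) = 3*z^2 + 10*z/3 + 2*I*z + 1/3 + 2*I/3, so Q'(1/3) = 16/9 + 4*I/3.
P(1/3) = 5*exp(1/3)/3.

Res(f, 1/3) = (5*exp(1/3)/3)/(16/9 + 4*I/3) = (3/5 - 9*I/20)*exp(1/3)

Final answer: (3/5 - 9*I/20)*exp(1/3)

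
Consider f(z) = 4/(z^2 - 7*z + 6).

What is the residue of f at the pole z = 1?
-4/5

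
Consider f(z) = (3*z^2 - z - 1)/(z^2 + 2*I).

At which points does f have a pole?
The singularities of f are the zeros of the denominator. Factoring,
  z^2 + 2*I = (z - 1 + I)*(z + 1 - I)
so the candidates are z = 1 - I, z = -1 + I.

Check the numerator P(z) = 3*z^2 - z - 1 at each one:
  P(1 - I) = -2 - 5*I ≠ 0, so z = 1 - I is a (simple) pole.
  P(-1 + I) = -7*I ≠ 0, so z = -1 + I is a (simple) pole.

Poles of f: {-1 + I, 1 - I}

Final answer: {-1 + I, 1 - I}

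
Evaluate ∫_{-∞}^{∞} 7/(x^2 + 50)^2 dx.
Let f(z) = 7/(z^2 + 50)^2. The denominator has no real zeros and deg Q - deg P = 4 ≥ 2, so the integral of f over the upper semicircle |z| = R tends to 0 as R → ∞. Closing the contour in the upper half-plane,
  ∫_{-∞}^{∞} f(x) dx = 2πi · Σ Res(f, z_k)  over the poles with Im z_k > 0.

Zeros of the denominator: z^2 + 50 = 0 gives z = ±5*sqrt(2)*I.
Upper half-plane: z = 5*sqrt(2)*I (a pole of order 2).

Write f(z) = g(z)/(z - 5*sqrt(2)*I)^2 with g(z) = 7/(z + 5*sqrt(2)*I)^2. For a double pole, Res(f, z₀) = g'(z₀):
  g'(z) = -14/(z + 5*sqrt(2)*I)^3
  Res(f, 5*sqrt(2)*I) = g'(5*sqrt(2)*I) = -7*sqrt(2)*I/2000

∫_{-∞}^{∞} f(x) dx = 2πi · (-7*sqrt(2)*I/2000) = 7*sqrt(2)*pi/1000

Final answer: 7*sqrt(2)*pi/1000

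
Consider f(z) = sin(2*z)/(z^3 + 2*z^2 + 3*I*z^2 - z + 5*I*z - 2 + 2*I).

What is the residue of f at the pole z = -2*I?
(3/10 + I/10)*sinh(4)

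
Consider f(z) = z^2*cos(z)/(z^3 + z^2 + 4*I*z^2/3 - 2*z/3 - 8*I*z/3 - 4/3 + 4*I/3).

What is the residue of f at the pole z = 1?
Write f(z) = P(z)/Q(z) with P(z) = z^2*cos(z) and Q(z) = z^3 + z^2 + 4*I*z^2/3 - 2*z/3 - 8*I*z/3 - 4/3 + 4*I/3.
The denominator factors as Q(z) = (z - 1)*(z - 2*I/3)*(z + 2 + 2*I), so z = 1 is a simple zero of Q and P is analytic there; z = 1 is therefore a simple pole and
  Res(f, z₀) = P(z₀)/Q'(z₀).

Q'(z) = 3*z^2 + 2*z + 8*I*z/3 - 2/3 - 8*I/3, so Q'(1) = 13/3.
P(1) = cos(1).

Res(f, 1) = (cos(1))/(13/3) = 3*cos(1)/13

Final answer: 3*cos(1)/13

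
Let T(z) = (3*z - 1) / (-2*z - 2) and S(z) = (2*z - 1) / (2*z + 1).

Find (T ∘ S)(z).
(T ∘ S)(z) = T(S(z)) = ((3)*S(z) + (-1))/((-2)*S(z) + (-2)). Multiply numerator and denominator by 2*z + 1:
  numerator:   (3)*(2*z - 1) + (-1)*(2*z + 1) = 4*z - 4
  denominator: (-2)*(2*z - 1) + (-2)*(2*z + 1) = -8*z
(T ∘ S)(z) = (4*z - 4)/(-8*z) = (-z + 1)/(2*z)

Final answer: (-z + 1)/(2*z)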